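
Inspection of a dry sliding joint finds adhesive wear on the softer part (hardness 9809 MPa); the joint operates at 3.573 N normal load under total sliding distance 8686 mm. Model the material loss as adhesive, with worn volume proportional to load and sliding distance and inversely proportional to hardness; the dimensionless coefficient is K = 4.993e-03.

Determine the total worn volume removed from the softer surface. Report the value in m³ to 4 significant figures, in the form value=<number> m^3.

value=1.580e-11 m^3

Intermediate values are shown rounded. Every step keeps full float precision; one final rounding: 4 significant figures.
Sliding distance L = 8686 mm = 8.686 m.
Hardness H = 9809 MPa = 9.809e+09 Pa.
In SI base units, W = 3.573 N, H = 9.809e+09 Pa, K = 4.993e-03.
Archard relation: V = K·W·L/H = 4.993e-03 · 3.573 · 8.686 / 9.809e+09 = 1.580e-11 m³.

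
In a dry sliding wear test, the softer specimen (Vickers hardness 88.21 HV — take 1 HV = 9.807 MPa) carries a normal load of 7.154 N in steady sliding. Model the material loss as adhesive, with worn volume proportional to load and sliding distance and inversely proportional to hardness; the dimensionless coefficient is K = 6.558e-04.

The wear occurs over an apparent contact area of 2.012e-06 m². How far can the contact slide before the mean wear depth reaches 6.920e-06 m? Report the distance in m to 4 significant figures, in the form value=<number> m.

The intermediates are shown rounded — the algebra runs at full float precision, and a single final rounding, at 4 significant digits.
Hardness H = 88.21 HV × 9.807 MPa/HV = 865.1 MPa = 8.651e+08 Pa.
Working in SI base units: W = 7.154 N, H = 8.651e+08 Pa, K = 6.558e-04.
Permissible volume V_lim = h_lim·A = 6.920e-06 · 2.012e-06 = 1.392e-11 m³.
Thus life L = V_lim·H/(K·W) = 1.392e-11 · 8.651e+08 / (6.558e-04 · 7.154) = 2.567 m.

value=2.567 m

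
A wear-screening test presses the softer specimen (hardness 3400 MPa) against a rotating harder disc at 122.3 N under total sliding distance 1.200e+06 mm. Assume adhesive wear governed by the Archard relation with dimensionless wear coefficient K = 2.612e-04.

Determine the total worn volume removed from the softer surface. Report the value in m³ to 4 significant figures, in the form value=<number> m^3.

value=1.127e-08 m^3

The intermediates are shown rounded; every step runs at full float precision. Rounded just once: 4 significant digits.
Distance L = 1.200e+06 mm = 1200 m.
Hardness H = 3400 MPa = 3.400e+09 Pa.
In SI base units: W = 122.3 N, H = 3.400e+09 Pa, K = 2.612e-04.
Archard relation: V = K·W·L/H = 2.612e-04 · 122.3 · 1200 / 3.400e+09 = 1.127e-08 m³.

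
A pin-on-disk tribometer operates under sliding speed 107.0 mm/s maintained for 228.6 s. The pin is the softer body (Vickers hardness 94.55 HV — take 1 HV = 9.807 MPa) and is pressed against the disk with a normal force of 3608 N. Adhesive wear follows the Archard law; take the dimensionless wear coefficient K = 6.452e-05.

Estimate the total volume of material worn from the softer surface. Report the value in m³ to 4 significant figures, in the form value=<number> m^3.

Printed values are rounded; all working math maintains full float precision — a single final rounding, at 4 significant figures.
Sliding speed v = 107.0 mm/s = 0.1070 m/s. Distance covered L = v·t = 0.1070 m/s × 228.6 s = 24.46 m.
Hardness H = 94.55 HV × 9.807 MPa/HV = 927.3 MPa = 9.273e+08 Pa.
In SI base units: W = 3608 N, H = 9.273e+08 Pa, K = 6.452e-05.
Worn volume V = K·W·L/H = 6.452e-05 · 3608 · 24.46 / 9.273e+08 = 6.141e-09 m³.

value=6.141e-09 m^3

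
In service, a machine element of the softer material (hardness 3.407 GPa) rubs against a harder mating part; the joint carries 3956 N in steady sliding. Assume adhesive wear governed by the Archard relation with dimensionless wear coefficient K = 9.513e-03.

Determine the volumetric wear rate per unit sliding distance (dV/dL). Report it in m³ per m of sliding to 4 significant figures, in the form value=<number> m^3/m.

All working math maintains full precision; intermediates are printed rounded; rounded just once, at 4 significant digits.
Convert: Hardness H = 3.407 GPa = 3.407e+09 Pa.
In SI base units, W = 3956 N, H = 3.407e+09 Pa, K = 9.513e-03.
Sliding wear rate dV/dL = K·W/H, per unit distance: 9.513e-03 · 3956 / 3.407e+09 = 1.105e-08 m³/m.

value=1.105e-08 m^3/m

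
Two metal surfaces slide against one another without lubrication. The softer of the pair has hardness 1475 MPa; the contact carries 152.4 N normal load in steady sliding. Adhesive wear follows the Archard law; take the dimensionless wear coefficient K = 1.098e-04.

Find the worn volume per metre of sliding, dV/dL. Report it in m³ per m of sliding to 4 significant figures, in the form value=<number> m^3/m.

value=1.134e-11 m^3/m

Intermediates are shown rounded — the computation carries exact precision. Rounded just once: four significant digits.
Hardness H = 1475 MPa = 1.475e+09 Pa.
Collected in SI base units: W = 152.4 N, H = 1.475e+09 Pa, K = 1.098e-04.
Wear rate dV/dL = K·W/H: 1.098e-04 · 152.4 / 1.475e+09 = 1.134e-11 m³/m.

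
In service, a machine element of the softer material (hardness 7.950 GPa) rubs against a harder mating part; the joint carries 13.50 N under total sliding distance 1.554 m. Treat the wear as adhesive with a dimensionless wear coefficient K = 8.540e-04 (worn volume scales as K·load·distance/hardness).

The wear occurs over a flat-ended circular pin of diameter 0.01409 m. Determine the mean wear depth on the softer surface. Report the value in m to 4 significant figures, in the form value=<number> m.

value=1.445e-08 m

Intermediates are shown rounded; the computation holds full precision, and rounded once at the end: four significant digits.
Convert: Hardness H = 7.950 GPa = 7.950e+09 Pa.
Convert: Contact area A = π·d²/4 = π·(0.01409 m)²/4 = 1.559e-04 m².
Restated in SI base units: W = 13.50 N, H = 7.950e+09 Pa, K = 8.540e-04.
Worn volume V = K·W·L/H = 8.540e-04 · 13.50 · 1.554 / 7.950e+09 = 2.254e-12 m³.
Wear depth h = V/A = 2.254e-12 / 1.559e-04 = 1.445e-08 m.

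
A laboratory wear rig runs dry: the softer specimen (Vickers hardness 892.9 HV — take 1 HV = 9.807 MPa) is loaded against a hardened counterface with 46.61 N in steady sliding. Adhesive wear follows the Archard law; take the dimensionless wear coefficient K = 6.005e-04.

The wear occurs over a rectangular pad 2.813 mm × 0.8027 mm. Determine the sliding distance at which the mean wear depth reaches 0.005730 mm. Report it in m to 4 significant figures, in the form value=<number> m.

value=4.048 m

Intermediate values appear rounded; the computation keeps full precision — one last rounding: four significant figures.
Hardness H = 892.9 HV × 9.807 MPa/HV = 8757 MPa = 8.757e+09 Pa.
Pad sides 2.813 mm × 0.8027 mm = 2.813e-03 m × 8.027e-04 m. Contact area A = 2.813e-03 m × 8.027e-04 m = 2.258e-06 m².
Depth limit h_lim = 0.005730 mm = 5.730e-06 m.
In SI base units: W = 46.61 N, H = 8.757e+09 Pa, K = 6.005e-04.
At the depth limit, V_lim = h_lim·A = 5.730e-06 · 2.258e-06 = 1.294e-11 m³.
So the life L = V_lim·H/(K·W) = 1.294e-11 · 8.757e+09 / (6.005e-04 · 46.61) = 4.048 m.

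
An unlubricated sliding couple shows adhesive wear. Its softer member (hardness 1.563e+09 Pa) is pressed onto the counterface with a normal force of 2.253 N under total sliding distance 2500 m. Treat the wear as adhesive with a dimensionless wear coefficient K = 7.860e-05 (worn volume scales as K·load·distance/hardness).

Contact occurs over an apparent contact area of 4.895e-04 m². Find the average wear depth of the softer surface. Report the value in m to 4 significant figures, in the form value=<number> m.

value=5.786e-07 m

Every step carries full float precision — intermediate values appear rounded. Rounded once at the end to four significant figures.
As SI base values: W = 2.253 N, H = 1.563e+09 Pa, K = 7.860e-05.
Archard volume V = K·W·L/H = 7.860e-05 · 2.253 · 2500 / 1.563e+09 = 2.832e-10 m³.
Depth h = V/A = 2.832e-10 / 4.895e-04 = 5.786e-07 m.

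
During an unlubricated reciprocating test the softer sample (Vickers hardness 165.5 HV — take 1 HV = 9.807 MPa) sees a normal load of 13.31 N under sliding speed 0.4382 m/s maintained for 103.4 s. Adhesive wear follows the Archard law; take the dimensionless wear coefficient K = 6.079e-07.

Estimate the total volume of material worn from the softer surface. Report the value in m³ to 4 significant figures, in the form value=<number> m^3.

Intermediates are shown rounded. Each operation holds full precision — rounded once at the end, at four significant figures.
Convert: Distance covered L = v·t = 0.4382 m/s × 103.4 s = 45.31 m.
Convert: Hardness H = 165.5 HV × 9.807 MPa/HV = 1623 MPa = 1.623e+09 Pa.
SI base units throughout: W = 13.31 N, H = 1.623e+09 Pa, K = 6.079e-07.
Volume removed: V = K·W·L/H = 6.079e-07 · 13.31 · 45.31 / 1.623e+09 = 2.259e-13 m³.

value=2.259e-13 m^3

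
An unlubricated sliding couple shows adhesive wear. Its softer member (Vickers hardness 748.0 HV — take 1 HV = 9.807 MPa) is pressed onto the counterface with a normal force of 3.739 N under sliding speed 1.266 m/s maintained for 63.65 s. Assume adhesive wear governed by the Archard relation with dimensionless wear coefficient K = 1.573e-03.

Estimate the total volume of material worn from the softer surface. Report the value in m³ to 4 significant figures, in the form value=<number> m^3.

Each operation carries exact precision. Quoted intermediates are rounded — one final rounding to four significant digits.
Distance covered L = v·t = 1.266 m/s × 63.65 s = 80.58 m.
Hardness H = 748.0 HV × 9.807 MPa/HV = 7336 MPa = 7.336e+09 Pa.
In SI base units: W = 3.739 N, H = 7.336e+09 Pa, K = 1.573e-03.
By Archard's law, V = K·W·L/H = 1.573e-03 · 3.739 · 80.58 / 7.336e+09 = 6.461e-11 m³.

value=6.461e-11 m^3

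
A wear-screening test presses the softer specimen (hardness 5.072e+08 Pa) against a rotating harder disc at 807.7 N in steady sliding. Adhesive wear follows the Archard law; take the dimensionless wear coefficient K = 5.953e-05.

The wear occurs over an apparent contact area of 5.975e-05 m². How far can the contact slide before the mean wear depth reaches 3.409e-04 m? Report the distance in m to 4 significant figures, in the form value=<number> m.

Intermediates appear rounded — the algebra keeps full float precision — one last rounding to four significant figures.
SI base units throughout: W = 807.7 N, H = 5.072e+08 Pa, K = 5.953e-05.
Permissible volume V_lim = h_lim·A = 3.409e-04 · 5.975e-05 = 2.037e-08 m³.
Sliding life L = V_lim·H/(K·W) = 2.037e-08 · 5.072e+08 / (5.953e-05 · 807.7) = 214.9 m.

value=214.9 m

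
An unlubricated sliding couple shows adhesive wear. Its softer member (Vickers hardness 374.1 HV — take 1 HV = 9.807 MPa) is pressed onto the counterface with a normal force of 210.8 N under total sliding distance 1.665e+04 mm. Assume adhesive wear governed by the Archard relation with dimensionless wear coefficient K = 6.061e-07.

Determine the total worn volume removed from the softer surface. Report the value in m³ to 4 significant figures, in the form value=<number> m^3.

value=5.798e-13 m^3

All arithmetic runs at full precision; quoted intermediates are rounded; rounded once at the end to four significant figures.
Convert: Path length L = 1.665e+04 mm = 16.65 m.
Convert: Hardness H = 374.1 HV × 9.807 MPa/HV = 3669 MPa = 3.669e+09 Pa.
SI base units throughout: W = 210.8 N, H = 3.669e+09 Pa, K = 6.061e-07.
Volume removed: V = K·W·L/H = 6.061e-07 · 210.8 · 16.65 / 3.669e+09 = 5.798e-13 m³.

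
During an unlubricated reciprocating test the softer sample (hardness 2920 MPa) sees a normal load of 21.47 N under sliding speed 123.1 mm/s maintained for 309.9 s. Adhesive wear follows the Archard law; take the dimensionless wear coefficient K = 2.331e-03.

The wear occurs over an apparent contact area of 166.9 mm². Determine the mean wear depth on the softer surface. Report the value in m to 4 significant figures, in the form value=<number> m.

Intermediate values are shown rounded; all arithmetic holds exact precision; rounded just once: four significant figures.
Sliding speed v = 123.1 mm/s = 0.1231 m/s. Distance covered L = v·t = 0.1231 m/s × 309.9 s = 38.15 m.
Hardness H = 2920 MPa = 2.920e+09 Pa.
Contact area A = 166.9 mm² = 1.669e-04 m².
In SI base units, W = 21.47 N, H = 2.920e+09 Pa, K = 2.331e-03.
The Archard volume V = K·W·L/H = 2.331e-03 · 21.47 · 38.15 / 2.920e+09 = 6.538e-10 m³.
Depth h = V/A = 6.538e-10 / 1.669e-04 = 3.918e-06 m.

value=3.918e-06 m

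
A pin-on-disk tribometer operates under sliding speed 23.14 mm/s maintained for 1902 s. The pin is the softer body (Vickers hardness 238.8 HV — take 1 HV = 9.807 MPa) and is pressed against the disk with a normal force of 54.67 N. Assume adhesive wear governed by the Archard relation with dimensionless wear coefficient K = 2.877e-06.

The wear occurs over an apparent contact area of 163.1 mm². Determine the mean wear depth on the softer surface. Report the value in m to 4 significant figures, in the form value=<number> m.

The intermediates are displayed rounded; the computation keeps exact precision; one last rounding to 4 significant digits.
Sliding speed v = 23.14 mm/s = 0.02314 m/s. Sliding distance L = v·t = 0.02314 m/s × 1902 s = 44.01 m.
Hardness H = 238.8 HV × 9.807 MPa/HV = 2342 MPa = 2.342e+09 Pa.
Contact area A = 163.1 mm² = 1.631e-04 m².
Working in SI base units: W = 54.67 N, H = 2.342e+09 Pa, K = 2.877e-06.
Worn volume V = K·W·L/H = 2.877e-06 · 54.67 · 44.01 / 2.342e+09 = 2.956e-12 m³.
Depth of wear h = V/A = 2.956e-12 / 1.631e-04 = 1.812e-08 m.

value=1.812e-08 m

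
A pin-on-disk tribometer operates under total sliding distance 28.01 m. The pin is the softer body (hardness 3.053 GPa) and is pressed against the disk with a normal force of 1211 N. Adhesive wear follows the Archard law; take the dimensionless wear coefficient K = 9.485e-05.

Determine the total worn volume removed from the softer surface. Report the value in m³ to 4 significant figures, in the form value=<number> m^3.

The computation maintains full precision — intermediate values are printed rounded. Rounded just once to four significant figures.
Convert: Hardness H = 3.053 GPa = 3.053e+09 Pa.
As SI base values: W = 1211 N, H = 3.053e+09 Pa, K = 9.485e-05.
By Archard's law, V = K·W·L/H = 9.485e-05 · 1211 · 28.01 / 3.053e+09 = 1.054e-09 m³.

value=1.054e-09 m^3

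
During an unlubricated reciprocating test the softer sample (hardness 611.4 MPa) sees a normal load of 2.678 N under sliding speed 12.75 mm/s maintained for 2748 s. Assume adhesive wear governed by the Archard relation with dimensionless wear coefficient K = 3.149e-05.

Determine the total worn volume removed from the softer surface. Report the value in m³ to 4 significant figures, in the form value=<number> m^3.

Intermediate values are displayed rounded; all arithmetic runs at exact precision — a lone final rounding: 4 significant digits.
Sliding speed v = 12.75 mm/s = 0.01275 m/s. The distance L = v·t = 0.01275 m/s × 2748 s = 35.04 m.
Hardness H = 611.4 MPa = 6.114e+08 Pa.
As SI base values: W = 2.678 N, H = 6.114e+08 Pa, K = 3.149e-05.
Volume removed: V = K·W·L/H = 3.149e-05 · 2.678 · 35.04 / 6.114e+08 = 4.833e-12 m³.

value=4.833e-12 m^3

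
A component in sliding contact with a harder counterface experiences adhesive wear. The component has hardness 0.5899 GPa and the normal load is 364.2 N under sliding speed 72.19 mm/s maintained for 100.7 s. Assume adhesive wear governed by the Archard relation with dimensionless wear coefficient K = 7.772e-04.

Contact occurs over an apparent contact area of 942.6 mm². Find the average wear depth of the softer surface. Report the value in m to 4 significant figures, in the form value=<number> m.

All working math runs at full float precision; the intermediates are printed rounded, and rounded just once: 4 significant figures.
Convert: Sliding speed v = 72.19 mm/s = 0.07219 m/s. Sliding distance L = v·t = 0.07219 m/s × 100.7 s = 7.270 m.
Convert: Hardness H = 0.5899 GPa = 5.899e+08 Pa.
Convert: Contact area A = 942.6 mm² = 9.426e-04 m².
Working in SI base units: W = 364.2 N, H = 5.899e+08 Pa, K = 7.772e-04.
Wear volume V = K·W·L/H = 7.772e-04 · 364.2 · 7.270 / 5.899e+08 = 3.488e-09 m³.
Mean depth h = V/A = 3.488e-09 / 9.426e-04 = 3.701e-06 m.

value=3.701e-06 m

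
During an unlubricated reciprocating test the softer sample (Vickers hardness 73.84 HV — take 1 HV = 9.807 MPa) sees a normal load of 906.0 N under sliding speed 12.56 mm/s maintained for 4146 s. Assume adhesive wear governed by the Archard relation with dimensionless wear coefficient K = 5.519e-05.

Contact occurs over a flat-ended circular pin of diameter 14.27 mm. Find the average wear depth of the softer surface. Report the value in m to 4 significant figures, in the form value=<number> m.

value=2.248e-05 m

Intermediate values are shown rounded, and all working math keeps full float precision; rounded once at the end to four significant digits.
Sliding speed v = 12.56 mm/s = 0.01256 m/s. The distance L = v·t = 0.01256 m/s × 4146 s = 52.07 m.
Hardness H = 73.84 HV × 9.807 MPa/HV = 724.1 MPa = 7.241e+08 Pa.
Pin diameter d = 14.27 mm = 0.01427 m. Contact area A = π·d²/4 = π·(0.01427 m)²/4 = 1.599e-04 m².
In SI base units: W = 906.0 N, H = 7.241e+08 Pa, K = 5.519e-05.
Archard volume V = K·W·L/H = 5.519e-05 · 906.0 · 52.07 / 7.241e+08 = 3.596e-09 m³.
Depth of wear h = V/A = 3.596e-09 / 1.599e-04 = 2.248e-05 m.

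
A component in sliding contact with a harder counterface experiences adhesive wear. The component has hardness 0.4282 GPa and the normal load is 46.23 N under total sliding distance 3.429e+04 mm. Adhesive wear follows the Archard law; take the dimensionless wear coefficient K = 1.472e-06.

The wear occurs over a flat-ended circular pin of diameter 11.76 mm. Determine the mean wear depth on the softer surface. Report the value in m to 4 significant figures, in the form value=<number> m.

Each operation carries exact precision, and printed values are rounded — rounded just once: four significant figures.
Convert: Distance L = 3.429e+04 mm = 34.29 m.
Convert: Hardness H = 0.4282 GPa = 4.282e+08 Pa.
Convert: Pin diameter d = 11.76 mm = 0.01176 m. Contact area A = π·d²/4 = π·(0.01176 m)²/4 = 1.086e-04 m².
Expressed in SI base units: W = 46.23 N, H = 4.282e+08 Pa, K = 1.472e-06.
By Archard's law, V = K·W·L/H = 1.472e-06 · 46.23 · 34.29 / 4.282e+08 = 5.449e-12 m³.
Depth of wear h = V/A = 5.449e-12 / 1.086e-04 = 5.017e-08 m.

value=5.017e-08 m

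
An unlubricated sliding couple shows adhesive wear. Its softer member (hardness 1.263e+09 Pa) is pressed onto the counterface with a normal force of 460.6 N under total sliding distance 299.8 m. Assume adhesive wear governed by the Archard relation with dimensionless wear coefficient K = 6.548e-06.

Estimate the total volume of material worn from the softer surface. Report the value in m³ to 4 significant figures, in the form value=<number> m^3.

value=7.159e-10 m^3

Intermediate values are shown rounded; the computation holds exact precision, and rounded once at the end, at 4 significant digits.
Expressed in SI base units: W = 460.6 N, H = 1.263e+09 Pa, K = 6.548e-06.
Worn volume V = K·W·L/H = 6.548e-06 · 460.6 · 299.8 / 1.263e+09 = 7.159e-10 m³.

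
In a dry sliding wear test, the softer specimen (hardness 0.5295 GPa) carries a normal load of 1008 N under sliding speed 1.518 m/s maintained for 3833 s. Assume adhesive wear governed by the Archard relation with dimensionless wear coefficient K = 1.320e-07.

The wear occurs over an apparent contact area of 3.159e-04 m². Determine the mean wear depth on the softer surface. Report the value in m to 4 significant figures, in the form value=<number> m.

All arithmetic maintains exact precision. The intermediates are displayed rounded, and rounded once at the end to 4 significant digits.
Convert: Path length L = v·t = 1.518 m/s × 3833 s = 5818 m.
Convert: Hardness H = 0.5295 GPa = 5.295e+08 Pa.
Working in SI base units: W = 1008 N, H = 5.295e+08 Pa, K = 1.320e-07.
Apply Archard: V = K·W·L/H = 1.320e-07 · 1008 · 5818 / 5.295e+08 = 1.462e-09 m³.
Average depth h = V/A = 1.462e-09 / 3.159e-04 = 4.628e-06 m.

value=4.628e-06 m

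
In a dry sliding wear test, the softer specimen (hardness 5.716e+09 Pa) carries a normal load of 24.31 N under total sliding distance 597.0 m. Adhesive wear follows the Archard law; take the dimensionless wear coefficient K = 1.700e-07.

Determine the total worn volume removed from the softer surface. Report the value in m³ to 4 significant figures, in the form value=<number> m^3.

value=4.316e-13 m^3

Displayed values are rounded. The computation runs at full precision, and rounded once at the end to four significant figures.
In SI base units, W = 24.31 N, H = 5.716e+09 Pa, K = 1.700e-07.
Apply Archard: V = K·W·L/H = 1.700e-07 · 24.31 · 597.0 / 5.716e+09 = 4.316e-13 m³.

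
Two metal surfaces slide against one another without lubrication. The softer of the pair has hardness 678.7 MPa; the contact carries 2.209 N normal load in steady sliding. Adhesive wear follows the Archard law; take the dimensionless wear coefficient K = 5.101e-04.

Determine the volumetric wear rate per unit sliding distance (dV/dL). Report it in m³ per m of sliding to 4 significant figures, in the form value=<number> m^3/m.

value=1.660e-12 m^3/m

The intermediates are printed rounded; all working math carries full precision. Rounded just once to 4 significant digits.
Convert: Hardness H = 678.7 MPa = 6.787e+08 Pa.
In SI base units, W = 2.209 N, H = 6.787e+08 Pa, K = 5.101e-04.
Volumetric rate dV/dL = K·W/H (no L dependence): 5.101e-04 · 2.209 / 6.787e+08 = 1.660e-12 m³/m.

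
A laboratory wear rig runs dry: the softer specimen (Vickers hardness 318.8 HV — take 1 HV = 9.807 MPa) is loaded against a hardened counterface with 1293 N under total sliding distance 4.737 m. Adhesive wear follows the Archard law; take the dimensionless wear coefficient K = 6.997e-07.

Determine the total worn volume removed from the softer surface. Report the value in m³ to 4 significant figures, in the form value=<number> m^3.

value=1.371e-12 m^3

The computation maintains full float precision; intermediate values are shown rounded; rounded once at the end to 4 significant figures.
Convert: Hardness H = 318.8 HV × 9.807 MPa/HV = 3126 MPa = 3.126e+09 Pa.
Working in SI base units: W = 1293 N, H = 3.126e+09 Pa, K = 6.997e-07.
Archard volume V = K·W·L/H = 6.997e-07 · 1293 · 4.737 / 3.126e+09 = 1.371e-12 m³.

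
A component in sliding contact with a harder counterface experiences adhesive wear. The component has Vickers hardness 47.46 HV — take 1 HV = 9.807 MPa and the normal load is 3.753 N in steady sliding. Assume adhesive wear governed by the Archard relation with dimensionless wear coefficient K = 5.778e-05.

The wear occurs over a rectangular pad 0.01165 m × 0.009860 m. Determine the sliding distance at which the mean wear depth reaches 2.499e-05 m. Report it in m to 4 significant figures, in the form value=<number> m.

Intermediates appear rounded, and every step maintains exact precision; rounded once at the end to 4 significant digits.
Hardness H = 47.46 HV × 9.807 MPa/HV = 465.4 MPa = 4.654e+08 Pa.
Contact area A = 0.01165 m × 0.009860 m = 1.149e-04 m².
Expressed in SI base units: W = 3.753 N, H = 4.654e+08 Pa, K = 5.778e-05.
Wearable volume V_lim = h_lim·A = 2.499e-05 · 1.149e-04 = 2.871e-09 m³.
Thus life L = V_lim·H/(K·W) = 2.871e-09 · 4.654e+08 / (5.778e-05 · 3.753) = 6161 m.

value=6161 m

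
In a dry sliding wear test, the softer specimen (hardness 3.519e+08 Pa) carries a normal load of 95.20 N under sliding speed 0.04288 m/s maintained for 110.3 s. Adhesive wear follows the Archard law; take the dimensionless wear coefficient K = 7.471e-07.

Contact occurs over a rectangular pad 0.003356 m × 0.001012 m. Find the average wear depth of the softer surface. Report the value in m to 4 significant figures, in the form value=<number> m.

The intermediates are shown rounded; all arithmetic maintains full float precision; a single final rounding to 4 significant digits.
Convert: Distance L = v·t = 0.04288 m/s × 110.3 s = 4.730 m.
Convert: Contact area A = 0.003356 m × 0.001012 m = 3.396e-06 m².
Expressed in SI base units: W = 95.20 N, H = 3.519e+08 Pa, K = 7.471e-07.
Volume removed: V = K·W·L/H = 7.471e-07 · 95.20 · 4.730 / 3.519e+08 = 9.559e-13 m³.
Depth h = V/A = 9.559e-13 / 3.396e-06 = 2.815e-07 m.

value=2.815e-07 m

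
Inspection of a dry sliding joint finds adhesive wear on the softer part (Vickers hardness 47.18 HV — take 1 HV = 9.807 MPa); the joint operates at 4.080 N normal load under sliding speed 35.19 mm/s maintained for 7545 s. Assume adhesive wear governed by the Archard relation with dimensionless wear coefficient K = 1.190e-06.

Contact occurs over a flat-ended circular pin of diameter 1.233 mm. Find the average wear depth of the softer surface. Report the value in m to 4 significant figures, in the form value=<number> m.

The computation maintains full precision. Shown intermediates are rounded, and one final rounding to four significant digits.
Sliding speed v = 35.19 mm/s = 0.03519 m/s. Distance L = v·t = 0.03519 m/s × 7545 s = 265.5 m.
Hardness H = 47.18 HV × 9.807 MPa/HV = 462.7 MPa = 4.627e+08 Pa.
Pin diameter d = 1.233 mm = 0.001233 m. Contact area A = π·d²/4 = π·(0.001233 m)²/4 = 1.194e-06 m².
Restated in SI base units: W = 4.080 N, H = 4.627e+08 Pa, K = 1.190e-06.
By Archard's law, V = K·W·L/H = 1.190e-06 · 4.080 · 265.5 / 4.627e+08 = 2.786e-12 m³.
Mean depth h = V/A = 2.786e-12 / 1.194e-06 = 2.333e-06 m.

value=2.333e-06 m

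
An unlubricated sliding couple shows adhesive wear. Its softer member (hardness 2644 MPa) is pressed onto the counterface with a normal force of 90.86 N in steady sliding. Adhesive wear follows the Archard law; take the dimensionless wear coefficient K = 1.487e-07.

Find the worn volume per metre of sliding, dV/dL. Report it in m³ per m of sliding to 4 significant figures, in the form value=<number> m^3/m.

Intermediate values appear rounded, and all working math maintains full float precision, and rounded once at the end, at 4 significant digits.
Convert: Hardness H = 2644 MPa = 2.644e+09 Pa.
In SI base units: W = 90.86 N, H = 2.644e+09 Pa, K = 1.487e-07.
Volumetric rate dV/dL = K·W/H, so: 1.487e-07 · 90.86 / 2.644e+09 = 5.110e-15 m³/m.

value=5.110e-15 m^3/m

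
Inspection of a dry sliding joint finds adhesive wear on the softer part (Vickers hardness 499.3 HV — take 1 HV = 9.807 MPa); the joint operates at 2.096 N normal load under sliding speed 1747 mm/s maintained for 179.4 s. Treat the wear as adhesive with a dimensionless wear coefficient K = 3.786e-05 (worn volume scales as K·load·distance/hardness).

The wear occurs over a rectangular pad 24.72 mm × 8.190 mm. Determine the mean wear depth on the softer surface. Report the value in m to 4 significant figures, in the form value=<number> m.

All working math holds exact precision — intermediates are shown rounded — one last rounding, at 4 significant digits.
Sliding speed v = 1747 mm/s = 1.747 m/s. Path length L = v·t = 1.747 m/s × 179.4 s = 313.4 m.
Hardness H = 499.3 HV × 9.807 MPa/HV = 4897 MPa = 4.897e+09 Pa.
Pad sides 24.72 mm × 8.190 mm = 0.02472 m × 0.008190 m. Contact area A = 0.02472 m × 0.008190 m = 2.025e-04 m².
Restated in SI base units: W = 2.096 N, H = 4.897e+09 Pa, K = 3.786e-05.
The Archard volume V = K·W·L/H = 3.786e-05 · 2.096 · 313.4 / 4.897e+09 = 5.079e-12 m³.
Average depth h = V/A = 5.079e-12 / 2.025e-04 = 2.509e-08 m.

value=2.509e-08 m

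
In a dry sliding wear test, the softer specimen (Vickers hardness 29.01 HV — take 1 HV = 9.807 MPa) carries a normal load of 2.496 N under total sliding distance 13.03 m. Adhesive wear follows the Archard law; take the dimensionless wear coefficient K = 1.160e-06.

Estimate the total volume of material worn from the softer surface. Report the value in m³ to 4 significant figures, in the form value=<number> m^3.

Quoted intermediates are rounded; all working math holds full precision — one final rounding, at 4 significant digits.
Convert: Hardness H = 29.01 HV × 9.807 MPa/HV = 284.5 MPa = 2.845e+08 Pa.
Restated in SI base units: W = 2.496 N, H = 2.845e+08 Pa, K = 1.160e-06.
By Archard's law, V = K·W·L/H = 1.160e-06 · 2.496 · 13.03 / 2.845e+08 = 1.326e-13 m³.

value=1.326e-13 m^3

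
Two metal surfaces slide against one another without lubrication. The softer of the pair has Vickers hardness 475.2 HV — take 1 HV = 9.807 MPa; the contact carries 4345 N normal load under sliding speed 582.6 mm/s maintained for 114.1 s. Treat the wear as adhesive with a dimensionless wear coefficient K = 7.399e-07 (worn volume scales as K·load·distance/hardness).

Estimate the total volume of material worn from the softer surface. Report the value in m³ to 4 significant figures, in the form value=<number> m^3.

Intermediate values are shown rounded — each operation carries full precision; one final rounding: 4 significant digits.
Convert: Sliding speed v = 582.6 mm/s = 0.5826 m/s. Total distance L = v·t = 0.5826 m/s × 114.1 s = 66.47 m.
Convert: Hardness H = 475.2 HV × 9.807 MPa/HV = 4660 MPa = 4.660e+09 Pa.
In SI base units: W = 4345 N, H = 4.660e+09 Pa, K = 7.399e-07.
Worn volume V = K·W·L/H = 7.399e-07 · 4345 · 66.47 / 4.660e+09 = 4.586e-11 m³.

value=4.586e-11 m^3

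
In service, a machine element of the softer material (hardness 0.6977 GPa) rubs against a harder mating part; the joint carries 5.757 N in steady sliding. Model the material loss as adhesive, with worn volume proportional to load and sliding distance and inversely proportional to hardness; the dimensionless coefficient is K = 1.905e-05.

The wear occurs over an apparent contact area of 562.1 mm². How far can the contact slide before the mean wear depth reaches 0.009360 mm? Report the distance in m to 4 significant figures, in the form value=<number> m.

value=3.347e+04 m

All arithmetic carries exact precision; intermediate values appear rounded — a single final rounding, at 4 significant figures.
Hardness H = 0.6977 GPa = 6.977e+08 Pa.
Contact area A = 562.1 mm² = 5.621e-04 m².
Depth limit h_lim = 0.009360 mm = 9.360e-06 m.
As SI base values: W = 5.757 N, H = 6.977e+08 Pa, K = 1.905e-05.
Permissible volume V_lim = h_lim·A = 9.360e-06 · 5.621e-04 = 5.261e-09 m³.
Thus life L = V_lim·H/(K·W) = 5.261e-09 · 6.977e+08 / (1.905e-05 · 5.757) = 3.347e+04 m.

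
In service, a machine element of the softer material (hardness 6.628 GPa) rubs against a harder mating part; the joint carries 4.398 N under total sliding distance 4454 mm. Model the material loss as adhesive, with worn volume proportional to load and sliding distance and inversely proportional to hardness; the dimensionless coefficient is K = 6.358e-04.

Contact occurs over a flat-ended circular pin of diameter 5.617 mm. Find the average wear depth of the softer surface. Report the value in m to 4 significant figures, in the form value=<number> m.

value=7.583e-08 m

The algebra holds full precision; displayed values are rounded — rounded once at the end to four significant digits.
Convert: Distance covered L = 4454 mm = 4.454 m.
Convert: Hardness H = 6.628 GPa = 6.628e+09 Pa.
Convert: Pin diameter d = 5.617 mm = 0.005617 m. Contact area A = π·d²/4 = π·(0.005617 m)²/4 = 2.478e-05 m².
In SI base units: W = 4.398 N, H = 6.628e+09 Pa, K = 6.358e-04.
Volume removed: V = K·W·L/H = 6.358e-04 · 4.398 · 4.454 / 6.628e+09 = 1.879e-12 m³.
Depth of wear h = V/A = 1.879e-12 / 2.478e-05 = 7.583e-08 m.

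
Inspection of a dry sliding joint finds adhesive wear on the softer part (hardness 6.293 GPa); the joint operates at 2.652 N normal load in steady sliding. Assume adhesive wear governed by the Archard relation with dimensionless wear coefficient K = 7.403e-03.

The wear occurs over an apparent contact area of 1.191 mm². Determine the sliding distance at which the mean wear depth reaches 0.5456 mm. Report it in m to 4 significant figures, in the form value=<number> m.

value=208.3 m

Intermediate values are displayed rounded — the algebra keeps full precision. Rounded just once, at 4 significant figures.
Hardness H = 6.293 GPa = 6.293e+09 Pa.
Contact area A = 1.191 mm² = 1.191e-06 m².
Depth limit h_lim = 0.5456 mm = 5.456e-04 m.
Restated in SI base units: W = 2.652 N, H = 6.293e+09 Pa, K = 7.403e-03.
Allowed volume V_lim = h_lim·A = 5.456e-04 · 1.191e-06 = 6.498e-10 m³.
Inverting, life L = V_lim·H/(K·W) = 6.498e-10 · 6.293e+09 / (7.403e-03 · 2.652) = 208.3 m.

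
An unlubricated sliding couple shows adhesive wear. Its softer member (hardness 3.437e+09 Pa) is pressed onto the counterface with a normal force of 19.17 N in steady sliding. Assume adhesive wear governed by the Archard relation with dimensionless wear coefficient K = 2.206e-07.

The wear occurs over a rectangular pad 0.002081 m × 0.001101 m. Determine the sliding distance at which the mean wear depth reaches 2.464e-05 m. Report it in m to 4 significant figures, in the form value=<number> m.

Intermediates are printed rounded. The algebra keeps full precision. Rounded just once to four significant digits.
Contact area A = 0.002081 m × 0.001101 m = 2.291e-06 m².
In SI base units: W = 19.17 N, H = 3.437e+09 Pa, K = 2.206e-07.
Wearable volume V_lim = h_lim·A = 2.464e-05 · 2.291e-06 = 5.645e-11 m³.
So the life L = V_lim·H/(K·W) = 5.645e-11 · 3.437e+09 / (2.206e-07 · 19.17) = 4.588e+04 m.

value=4.588e+04 m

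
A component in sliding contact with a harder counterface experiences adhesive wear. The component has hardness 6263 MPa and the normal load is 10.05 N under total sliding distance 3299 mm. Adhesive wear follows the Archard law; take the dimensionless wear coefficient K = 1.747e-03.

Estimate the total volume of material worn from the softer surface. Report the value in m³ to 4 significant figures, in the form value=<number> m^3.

value=9.248e-12 m^3

Intermediate values are printed rounded — all arithmetic keeps exact precision. Rounded just once, at 4 significant figures.
Convert: Path length L = 3299 mm = 3.299 m.
Convert: Hardness H = 6263 MPa = 6.263e+09 Pa.
Restated in SI base units: W = 10.05 N, H = 6.263e+09 Pa, K = 1.747e-03.
Worn volume V = K·W·L/H = 1.747e-03 · 10.05 · 3.299 / 6.263e+09 = 9.248e-12 m³.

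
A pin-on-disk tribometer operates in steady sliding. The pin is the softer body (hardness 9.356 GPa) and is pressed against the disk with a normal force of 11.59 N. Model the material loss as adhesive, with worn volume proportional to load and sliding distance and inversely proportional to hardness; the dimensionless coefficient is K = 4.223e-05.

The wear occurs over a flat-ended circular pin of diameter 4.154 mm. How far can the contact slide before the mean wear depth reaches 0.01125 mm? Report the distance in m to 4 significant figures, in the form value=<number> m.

The algebra holds exact precision — the intermediates are shown rounded, and a single final rounding, at four significant digits.
Convert: Hardness H = 9.356 GPa = 9.356e+09 Pa.
Convert: Pin diameter d = 4.154 mm = 0.004154 m. Contact area A = π·d²/4 = π·(0.004154 m)²/4 = 1.355e-05 m².
Convert: Depth limit h_lim = 0.01125 mm = 1.125e-05 m.
In SI base units: W = 11.59 N, H = 9.356e+09 Pa, K = 4.223e-05.
Limit volume V_lim = h_lim·A = 1.125e-05 · 1.355e-05 = 1.525e-10 m³.
Inverting, life L = V_lim·H/(K·W) = 1.525e-10 · 9.356e+09 / (4.223e-05 · 11.59) = 2914 m.

value=2914 m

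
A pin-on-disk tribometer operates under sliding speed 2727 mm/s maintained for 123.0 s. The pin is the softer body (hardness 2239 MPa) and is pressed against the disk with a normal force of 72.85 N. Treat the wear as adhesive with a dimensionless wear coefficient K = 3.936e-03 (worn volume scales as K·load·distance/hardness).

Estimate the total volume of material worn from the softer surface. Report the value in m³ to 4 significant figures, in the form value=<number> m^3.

value=4.296e-08 m^3

Each operation runs at exact precision. Printed values are rounded. Rounded just once: four significant digits.
Sliding speed v = 2727 mm/s = 2.727 m/s. Distance L = v·t = 2.727 m/s × 123.0 s = 335.4 m.
Hardness H = 2239 MPa = 2.239e+09 Pa.
Restated in SI base units: W = 72.85 N, H = 2.239e+09 Pa, K = 3.936e-03.
Worn volume V = K·W·L/H = 3.936e-03 · 72.85 · 335.4 / 2.239e+09 = 4.296e-08 m³.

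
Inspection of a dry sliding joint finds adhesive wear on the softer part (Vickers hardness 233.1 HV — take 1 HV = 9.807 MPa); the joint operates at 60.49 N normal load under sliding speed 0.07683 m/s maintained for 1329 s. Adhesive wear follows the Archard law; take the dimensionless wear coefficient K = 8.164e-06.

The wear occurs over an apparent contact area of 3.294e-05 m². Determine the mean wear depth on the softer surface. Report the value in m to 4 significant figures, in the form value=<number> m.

value=6.696e-07 m

Intermediate values appear rounded, and every step carries full precision, and a single final rounding, at four significant figures.
Sliding distance L = v·t = 0.07683 m/s × 1329 s = 102.1 m.
Hardness H = 233.1 HV × 9.807 MPa/HV = 2286 MPa = 2.286e+09 Pa.
Restated in SI base units: W = 60.49 N, H = 2.286e+09 Pa, K = 8.164e-06.
Worn volume V = K·W·L/H = 8.164e-06 · 60.49 · 102.1 / 2.286e+09 = 2.206e-11 m³.
Wear depth h = V/A = 2.206e-11 / 3.294e-05 = 6.696e-07 m.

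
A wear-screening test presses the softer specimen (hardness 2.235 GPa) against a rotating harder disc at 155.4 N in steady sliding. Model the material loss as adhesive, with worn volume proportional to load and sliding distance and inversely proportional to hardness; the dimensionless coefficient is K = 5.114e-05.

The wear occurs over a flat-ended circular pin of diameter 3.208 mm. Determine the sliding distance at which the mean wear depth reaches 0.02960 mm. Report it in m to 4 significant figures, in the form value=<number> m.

The intermediates appear rounded. Each operation keeps full precision — rounded once at the end to 4 significant figures.
Convert: Hardness H = 2.235 GPa = 2.235e+09 Pa.
Convert: Pin diameter d = 3.208 mm = 0.003208 m. Contact area A = π·d²/4 = π·(0.003208 m)²/4 = 8.083e-06 m².
Convert: Depth limit h_lim = 0.02960 mm = 2.960e-05 m.
Expressed in SI base units: W = 155.4 N, H = 2.235e+09 Pa, K = 5.114e-05.
Permissible volume V_lim = h_lim·A = 2.960e-05 · 8.083e-06 = 2.392e-10 m³.
Life L = V_lim·H/(K·W) = 2.392e-10 · 2.235e+09 / (5.114e-05 · 155.4) = 67.28 m.

value=67.28 m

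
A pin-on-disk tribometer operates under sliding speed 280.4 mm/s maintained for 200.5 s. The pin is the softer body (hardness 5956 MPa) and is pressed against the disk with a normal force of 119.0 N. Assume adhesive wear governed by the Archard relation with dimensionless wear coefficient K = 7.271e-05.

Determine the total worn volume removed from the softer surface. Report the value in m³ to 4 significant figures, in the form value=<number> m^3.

value=8.167e-11 m^3

Each operation holds exact precision; the intermediates are shown rounded, and one last rounding, at four significant figures.
Convert: Sliding speed v = 280.4 mm/s = 0.2804 m/s. The distance L = v·t = 0.2804 m/s × 200.5 s = 56.22 m.
Convert: Hardness H = 5956 MPa = 5.956e+09 Pa.
Collected in SI base units: W = 119.0 N, H = 5.956e+09 Pa, K = 7.271e-05.
The Archard volume V = K·W·L/H = 7.271e-05 · 119.0 · 56.22 / 5.956e+09 = 8.167e-11 m³.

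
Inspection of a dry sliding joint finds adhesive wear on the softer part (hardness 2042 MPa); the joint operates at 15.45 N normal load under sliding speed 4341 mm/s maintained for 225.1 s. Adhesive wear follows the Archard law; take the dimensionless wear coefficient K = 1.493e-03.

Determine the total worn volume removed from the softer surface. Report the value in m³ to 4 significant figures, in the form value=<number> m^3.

value=1.104e-08 m^3

The intermediates appear rounded — all arithmetic carries full float precision; one final rounding to four significant digits.
Convert: Sliding speed v = 4341 mm/s = 4.341 m/s. Sliding distance L = v·t = 4.341 m/s × 225.1 s = 977.2 m.
Convert: Hardness H = 2042 MPa = 2.042e+09 Pa.
In SI base units, W = 15.45 N, H = 2.042e+09 Pa, K = 1.493e-03.
Apply Archard: V = K·W·L/H = 1.493e-03 · 15.45 · 977.2 / 2.042e+09 = 1.104e-08 m³.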